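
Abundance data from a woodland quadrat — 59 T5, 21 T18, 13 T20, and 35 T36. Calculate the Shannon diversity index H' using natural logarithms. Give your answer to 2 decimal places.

Total N = 59+21+13+35 = 128, so the proportions are 0.4609, 0.1641, 0.1016, 0.2734 (working shown to 4 dp, full precision carried).
Each pᵢ ln pᵢ term: 0.4609×(-0.7745)=-0.3570, 0.1641×(-1.8075)=-0.2965, 0.1016×(-2.2871)=-0.2323, 0.2734×(-1.2967)=-0.3546.
Sum = -1.2404, so H' = 1.24.

1.24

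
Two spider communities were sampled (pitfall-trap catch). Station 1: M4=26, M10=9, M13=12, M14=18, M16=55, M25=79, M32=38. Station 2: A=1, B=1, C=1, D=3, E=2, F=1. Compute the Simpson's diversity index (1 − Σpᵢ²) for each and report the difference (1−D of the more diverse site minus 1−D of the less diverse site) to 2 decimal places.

0.00

Station 1: N=237, proportions 0.1097, 0.038, 0.0506, 0.0759, 0.2321, 0.3333, 0.1603, giving 1−D = 0.7875 (working shown to 4 dp, full precision carried).
Station 2: N=9, proportions 0.1111, 0.1111, 0.1111, 0.3333, 0.2222, 0.1111, giving 1−D = 0.7901.
Difference = |0.7875 − 0.7901| = 0.0026, i.e. 0.00 to 2 decimal places.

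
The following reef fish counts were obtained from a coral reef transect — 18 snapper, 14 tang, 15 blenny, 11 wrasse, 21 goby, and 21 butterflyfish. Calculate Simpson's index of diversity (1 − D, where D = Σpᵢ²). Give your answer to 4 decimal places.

0.8252

Total N = 18+14+15+11+21+21 = 100, so the proportions are 0.18, 0.14, 0.15, 0.11, 0.21, 0.21 (working shown to 6 dp, full precision carried).
D = 0.18² + 0.14² + 0.15² + 0.11² + 0.21² + 0.21² = 0.032400 + 0.019600 + 0.022500 + 0.012100 + 0.044100 + 0.044100 = 0.174800.
So 1 − D = 0.825200, i.e. 0.8252 to 4 decimal places.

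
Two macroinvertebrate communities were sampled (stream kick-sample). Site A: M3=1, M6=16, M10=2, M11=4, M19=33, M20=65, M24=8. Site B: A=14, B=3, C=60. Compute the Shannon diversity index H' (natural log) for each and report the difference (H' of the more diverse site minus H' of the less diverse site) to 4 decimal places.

0.7046

Site A: N=129, proportions 0.0077519, 0.124031, 0.0155039, 0.0310078, 0.255814, 0.503876, 0.0620155, giving H' = 1.3354066 (working shown to 7 dp, full precision carried).
Site B: N=77, proportions 0.1818182, 0.038961, 0.7792208, giving H' = 0.6307754.
Difference = |1.3354066 − 0.6307754| = 0.7046312, i.e. 0.7046 to 4 decimal places.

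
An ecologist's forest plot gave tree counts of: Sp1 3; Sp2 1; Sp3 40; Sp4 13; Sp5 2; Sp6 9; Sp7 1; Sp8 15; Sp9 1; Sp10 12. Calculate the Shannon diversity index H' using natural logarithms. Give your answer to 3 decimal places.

1.731

Total N = 3+1+40+13+2+9+1+15+1+12 = 97, so the proportions are 0.03093, 0.01031, 0.41237, 0.13402, 0.02062, 0.09278, 0.01031, 0.15464, 0.01031, 0.12371 (working shown to 5 dp, full precision carried).
Each pᵢ ln pᵢ term: 0.03093×(-3.47610)=-0.10751, 0.01031×(-4.57471)=-0.04716, 0.41237×(-0.88583)=-0.36529, 0.13402×(-2.00976)=-0.26935, 0.02062×(-3.88156)=-0.08003, 0.09278×(-2.37749)=-0.22059, 0.01031×(-4.57471)=-0.04716, 0.15464×(-1.86666)=-0.28866, 0.01031×(-4.57471)=-0.04716, 0.12371×(-2.08980)=-0.25853.
Sum = -1.73145, so H' = 1.731.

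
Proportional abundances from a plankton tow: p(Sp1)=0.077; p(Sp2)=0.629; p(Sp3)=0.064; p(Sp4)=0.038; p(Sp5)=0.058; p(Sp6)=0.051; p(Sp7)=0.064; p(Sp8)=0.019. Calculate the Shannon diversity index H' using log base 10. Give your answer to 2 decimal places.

0.59

Each pᵢ log₁₀ pᵢ term (working shown to 4 dp, full precision carried): 0.077×(-1.1135)=-0.0857, 0.629×(-0.2013)=-0.1266, 0.064×(-1.1938)=-0.0764, 0.038×(-1.4202)=-0.0540, 0.058×(-1.2366)=-0.0717, 0.051×(-1.2924)=-0.0659, 0.064×(-1.1938)=-0.0764, 0.019×(-1.7212)=-0.0327.
Sum = -0.5895, so H' = 0.59.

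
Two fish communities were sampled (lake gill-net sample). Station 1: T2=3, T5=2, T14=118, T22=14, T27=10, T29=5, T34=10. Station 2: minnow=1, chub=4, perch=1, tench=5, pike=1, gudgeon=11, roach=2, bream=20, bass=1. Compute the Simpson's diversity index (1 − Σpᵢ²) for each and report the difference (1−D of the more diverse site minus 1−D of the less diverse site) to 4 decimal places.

Station 1: N=162, proportions 0.018519, 0.012346, 0.728395, 0.08642, 0.061728, 0.030864, 0.061728, giving 1−D = 0.452904 (working shown to 6 dp, full precision carried).
Station 2: N=46, proportions 0.021739, 0.086957, 0.021739, 0.108696, 0.021739, 0.23913, 0.043478, 0.434783, 0.021739, giving 1−D = 0.730624.
Difference = |0.452904 − 0.730624| = 0.277720, i.e. 0.2777 to 4 decimal places.

0.2777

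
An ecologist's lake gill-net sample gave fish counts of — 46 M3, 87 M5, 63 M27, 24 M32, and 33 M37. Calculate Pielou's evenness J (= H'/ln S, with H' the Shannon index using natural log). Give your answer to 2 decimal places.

Total N = 46+87+63+24+33 = 253, so the proportions are 0.1818, 0.3439, 0.249, 0.0949, 0.1304 (working shown to 4 dp, full precision carried).
H' = −Σ pᵢ ln pᵢ = −((-0.3100) + (-0.3671) + (-0.3462) + (-0.2234) + (-0.2657)) = 1.5123.
With S = 5 species, ln S = 1.6094, so J = 1.5123/1.6094 = 0.9397, i.e. 0.94 to 2 decimal places.

0.94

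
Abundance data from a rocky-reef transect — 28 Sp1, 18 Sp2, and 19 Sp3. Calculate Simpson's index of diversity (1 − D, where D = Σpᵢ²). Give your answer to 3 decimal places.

Total N = 28+18+19 = 65, so the proportions are 0.43077, 0.27692, 0.29231 (working shown to 5 dp, full precision carried).
D = 0.43077² + 0.27692² + 0.29231² = 0.18556 + 0.07669 + 0.08544 = 0.34769.
So 1 − D = 0.65231, i.e. 0.652 to 3 decimal places.

0.652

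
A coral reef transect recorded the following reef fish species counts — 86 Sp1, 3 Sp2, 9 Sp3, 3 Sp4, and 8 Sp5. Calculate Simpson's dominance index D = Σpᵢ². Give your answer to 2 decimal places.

Total N = 86+3+9+3+8 = 109, so the proportions are 0.789, 0.0275, 0.0826, 0.0275, 0.0734 (working shown to 4 dp, full precision carried).
D = 0.789² + 0.0275² + 0.0826² + 0.0275² + 0.0734² = 0.6225 + 0.0008 + 0.0068 + 0.0008 + 0.0054 = 0.6362.
To 2 decimal places, D = 0.64.

0.64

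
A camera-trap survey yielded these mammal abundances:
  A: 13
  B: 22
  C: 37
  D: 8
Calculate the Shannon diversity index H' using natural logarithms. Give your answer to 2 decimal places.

1.24

Total N = 13+22+37+8 = 80, so the proportions are 0.1625, 0.275, 0.4625, 0.1 (working shown to 4 dp, full precision carried).
Each pᵢ ln pᵢ term: 0.1625×(-1.8171)=-0.2953, 0.275×(-1.2910)=-0.3550, 0.4625×(-0.7711)=-0.3566, 0.1×(-2.3026)=-0.2303.
Sum = -1.2372, so H' = 1.24.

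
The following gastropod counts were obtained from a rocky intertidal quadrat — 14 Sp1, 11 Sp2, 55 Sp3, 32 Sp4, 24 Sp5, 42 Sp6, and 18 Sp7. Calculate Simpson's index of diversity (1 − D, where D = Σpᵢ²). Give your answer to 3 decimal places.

0.817

Total N = 14+11+55+32+24+42+18 = 196, so the proportions are 0.07143, 0.05612, 0.28061, 0.16327, 0.12245, 0.21429, 0.09184 (working shown to 5 dp, full precision carried).
D = 0.07143² + 0.05612² + 0.28061² + 0.16327² + 0.12245² + 0.21429² + 0.09184² = 0.00510 + 0.00315 + 0.07874 + 0.02666 + 0.01499 + 0.04592 + 0.00843 = 0.18300.
So 1 − D = 0.81700, i.e. 0.817 to 3 decimal places.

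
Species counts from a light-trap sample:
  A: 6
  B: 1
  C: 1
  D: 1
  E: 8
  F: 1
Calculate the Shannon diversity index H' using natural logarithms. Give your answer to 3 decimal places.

Total N = 6+1+1+1+8+1 = 18, so the proportions are 0.33333, 0.05556, 0.05556, 0.05556, 0.44444, 0.05556 (working shown to 5 dp, full precision carried).
Each pᵢ ln pᵢ term: 0.33333×(-1.09861)=-0.36620, 0.05556×(-2.89037)=-0.16058, 0.05556×(-2.89037)=-0.16058, 0.05556×(-2.89037)=-0.16058, 0.44444×(-0.81093)=-0.36041, 0.05556×(-2.89037)=-0.16058.
Sum = -1.36892, so H' = 1.369.

1.369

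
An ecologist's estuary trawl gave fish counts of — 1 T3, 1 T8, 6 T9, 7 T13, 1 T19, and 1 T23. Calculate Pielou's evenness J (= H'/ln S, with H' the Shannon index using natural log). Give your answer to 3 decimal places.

0.781

Total N = 1+1+6+7+1+1 = 17, so the proportions are 0.05882, 0.05882, 0.35294, 0.41176, 0.05882, 0.05882 (working shown to 5 dp, full precision carried).
H' = −Σ pᵢ ln pᵢ = −((-0.16666) + (-0.16666) + (-0.36757) + (-0.36536) + (-0.16666) + (-0.16666)) = 1.39957.
With S = 6 species, ln S = 1.79176, so J = 1.39957/1.79176 = 0.78112, i.e. 0.781 to 3 decimal places.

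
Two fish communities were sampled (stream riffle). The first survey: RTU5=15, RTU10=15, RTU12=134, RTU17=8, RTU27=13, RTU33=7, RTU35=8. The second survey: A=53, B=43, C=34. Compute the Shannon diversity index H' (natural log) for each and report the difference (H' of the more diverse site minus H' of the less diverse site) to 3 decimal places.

The first survey: N=200, proportions 0.075, 0.075, 0.67, 0.04, 0.065, 0.035, 0.04, giving H' = 1.20937 (working shown to 5 dp, full precision carried).
The second survey: N=130, proportions 0.40769, 0.33077, 0.26154, giving H' = 1.08251.
Difference = |1.20937 − 1.08251| = 0.12686, i.e. 0.127 to 3 decimal places.

0.127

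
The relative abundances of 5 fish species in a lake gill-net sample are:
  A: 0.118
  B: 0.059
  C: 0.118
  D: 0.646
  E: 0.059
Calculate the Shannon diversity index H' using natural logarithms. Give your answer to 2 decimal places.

Each pᵢ ln pᵢ term (working shown to 4 dp, full precision carried): 0.118×(-2.1371)=-0.2522, 0.059×(-2.8302)=-0.1670, 0.118×(-2.1371)=-0.2522, 0.646×(-0.4370)=-0.2823, 0.059×(-2.8302)=-0.1670.
Sum = -1.1206, so H' = 1.12.

1.12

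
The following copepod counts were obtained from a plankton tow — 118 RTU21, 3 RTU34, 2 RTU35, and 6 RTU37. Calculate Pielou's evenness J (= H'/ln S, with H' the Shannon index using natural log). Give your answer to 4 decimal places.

0.2714

Total N = 118+3+2+6 = 129, so the proportions are 0.914729, 0.023256, 0.015504, 0.046512 (working shown to 6 dp, full precision carried).
H' = −Σ pᵢ ln pᵢ = −((-0.081528) + (-0.087470) + (-0.064599) + (-0.142700)) = 0.376297.
With S = 4 species, ln S = 1.386294, so J = 0.376297/1.386294 = 0.271441, i.e. 0.2714 to 4 decimal places.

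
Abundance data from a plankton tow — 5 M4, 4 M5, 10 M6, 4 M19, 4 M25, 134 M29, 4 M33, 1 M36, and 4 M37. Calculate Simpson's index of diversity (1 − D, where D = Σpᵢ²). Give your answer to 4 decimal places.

0.3716

Total N = 5+4+10+4+4+134+4+1+4 = 170, so the proportions are 0.029412, 0.023529, 0.058824, 0.023529, 0.023529, 0.788235, 0.023529, 0.005882, 0.023529 (working shown to 6 dp, full precision carried).
D = 0.029412² + 0.023529² + 0.058824² + 0.023529² + 0.023529² + 0.788235² + 0.023529² + 0.005882² + 0.023529² = 0.000865 + 0.000554 + 0.003460 + 0.000554 + 0.000554 + 0.621315 + 0.000554 + 0.000035 + 0.000554 = 0.628443.
So 1 − D = 0.371557, i.e. 0.3716 to 4 decimal places.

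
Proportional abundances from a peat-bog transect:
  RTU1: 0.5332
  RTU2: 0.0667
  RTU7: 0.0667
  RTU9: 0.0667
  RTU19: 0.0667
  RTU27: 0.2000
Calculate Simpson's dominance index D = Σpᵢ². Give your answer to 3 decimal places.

0.342

D = 0.5332² + 0.0667² + 0.0667² + 0.0667² + 0.0667² + 0.2² = 0.28430 + 0.00445 + 0.00445 + 0.00445 + 0.00445 + 0.04000 = 0.34210 (working shown to 5 dp, full precision carried).
To 3 decimal places, D = 0.342.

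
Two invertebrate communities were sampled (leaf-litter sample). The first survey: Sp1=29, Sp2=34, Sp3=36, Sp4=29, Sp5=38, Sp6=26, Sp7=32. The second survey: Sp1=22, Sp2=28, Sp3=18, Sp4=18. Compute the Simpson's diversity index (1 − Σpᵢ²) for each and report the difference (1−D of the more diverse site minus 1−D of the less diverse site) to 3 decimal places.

The first survey: N=224, proportions 0.12946, 0.15179, 0.16071, 0.12946, 0.16964, 0.11607, 0.14286, giving 1−D = 0.85495 (working shown to 5 dp, full precision carried).
The second survey: N=86, proportions 0.25581, 0.32558, 0.2093, 0.2093, giving 1−D = 0.74094.
Difference = |0.85495 − 0.74094| = 0.11401, i.e. 0.114 to 3 decimal places.

0.114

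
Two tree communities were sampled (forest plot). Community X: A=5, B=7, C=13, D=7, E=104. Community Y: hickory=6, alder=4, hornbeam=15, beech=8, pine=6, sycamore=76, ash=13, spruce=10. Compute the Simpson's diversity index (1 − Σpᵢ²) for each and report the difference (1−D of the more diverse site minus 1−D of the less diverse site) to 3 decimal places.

Community X: N=136, proportions 0.03676, 0.05147, 0.09559, 0.05147, 0.76471, giving 1−D = 0.39944 (working shown to 5 dp, full precision carried).
Community Y: N=138, proportions 0.04348, 0.02899, 0.1087, 0.05797, 0.04348, 0.55072, 0.0942, 0.07246, giving 1−D = 0.66278.
Difference = |0.39944 − 0.66278| = 0.26334, i.e. 0.263 to 3 decimal places.

0.263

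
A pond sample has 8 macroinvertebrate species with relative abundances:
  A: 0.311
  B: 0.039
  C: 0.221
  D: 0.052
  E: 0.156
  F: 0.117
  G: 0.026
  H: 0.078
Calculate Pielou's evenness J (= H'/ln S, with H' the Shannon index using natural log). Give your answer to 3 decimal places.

0.871

H' = −Σ pᵢ ln pᵢ = −((-0.36324) + (-0.12652) + (-0.33362) + (-0.15374) + (-0.28983) + (-0.25103) + (-0.09489) + (-0.19898)) = 1.81186 (working shown to 5 dp, full precision carried).
With S = 8 species, ln S = 2.07944, so J = 1.81186/2.07944 = 0.87132, i.e. 0.871 to 3 decimal places.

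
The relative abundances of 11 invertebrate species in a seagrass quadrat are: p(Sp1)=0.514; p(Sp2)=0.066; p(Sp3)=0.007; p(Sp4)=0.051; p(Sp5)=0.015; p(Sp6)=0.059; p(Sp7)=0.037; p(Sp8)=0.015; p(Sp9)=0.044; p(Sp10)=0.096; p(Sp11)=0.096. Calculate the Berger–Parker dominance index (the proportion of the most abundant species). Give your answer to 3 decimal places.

The largest proportion is 0.514, i.e. d = 0.514 to 3 decimal places.

0.514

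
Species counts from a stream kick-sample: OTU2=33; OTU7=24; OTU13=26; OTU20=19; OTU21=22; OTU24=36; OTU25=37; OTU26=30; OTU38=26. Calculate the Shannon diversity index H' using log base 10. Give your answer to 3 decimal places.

0.945

Total N = 33+24+26+19+22+36+37+30+26 = 253, so the proportions are 0.13043, 0.09486, 0.10277, 0.0751, 0.08696, 0.14229, 0.14625, 0.11858, 0.10277 (working shown to 5 dp, full precision carried).
Each pᵢ log₁₀ pᵢ term: 0.13043×(-0.88461)=-0.11538, 0.09486×(-1.02291)=-0.09703, 0.10277×(-0.98815)=-0.10155, 0.0751×(-1.12437)=-0.08444, 0.08696×(-1.06070)=-0.09223, 0.14229×(-0.84682)=-0.12050, 0.14625×(-0.83492)=-0.12210, 0.11858×(-0.92600)=-0.10980, 0.10277×(-0.98815)=-0.10155.
Sum = -0.94459, so H' = 0.945.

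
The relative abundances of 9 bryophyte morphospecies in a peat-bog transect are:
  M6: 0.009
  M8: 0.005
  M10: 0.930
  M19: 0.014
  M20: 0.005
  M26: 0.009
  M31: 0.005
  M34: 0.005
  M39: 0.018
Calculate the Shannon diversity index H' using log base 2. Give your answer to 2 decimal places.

Each pᵢ log₂ pᵢ term (working shown to 4 dp, full precision carried): 0.009×(-6.7959)=-0.0612, 0.005×(-7.6439)=-0.0382, 0.93×(-0.1047)=-0.0974, 0.014×(-6.1584)=-0.0862, 0.005×(-7.6439)=-0.0382, 0.009×(-6.7959)=-0.0612, 0.005×(-7.6439)=-0.0382, 0.005×(-7.6439)=-0.0382, 0.018×(-5.7959)=-0.1043.
Sum = -0.5631, so H' = 0.56.

0.56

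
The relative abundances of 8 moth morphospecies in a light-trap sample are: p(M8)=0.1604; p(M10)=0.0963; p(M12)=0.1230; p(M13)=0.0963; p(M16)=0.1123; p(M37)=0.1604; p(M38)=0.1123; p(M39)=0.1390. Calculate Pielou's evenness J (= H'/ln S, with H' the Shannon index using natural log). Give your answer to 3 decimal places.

0.991

H' = −Σ pᵢ ln pᵢ = −((-0.29355) + (-0.22537) + (-0.25776) + (-0.22537) + (-0.24555) + (-0.29355) + (-0.24555) + (-0.27429)) = 2.06098 (working shown to 5 dp, full precision carried).
With S = 8 species, ln S = 2.07944, so J = 2.06098/2.07944 = 0.99112, i.e. 0.991 to 3 decimal places.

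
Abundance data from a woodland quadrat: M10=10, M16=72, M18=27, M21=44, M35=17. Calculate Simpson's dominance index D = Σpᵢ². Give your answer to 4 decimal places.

0.2851

Total N = 10+72+27+44+17 = 170, so the proportions are 0.058824, 0.423529, 0.158824, 0.258824, 0.1 (working shown to 6 dp, full precision carried).
D = 0.058824² + 0.423529² + 0.158824² + 0.258824² + 0.1² = 0.003460 + 0.179377 + 0.025225 + 0.066990 + 0.010000 = 0.285052.
To 4 decimal places, D = 0.2851.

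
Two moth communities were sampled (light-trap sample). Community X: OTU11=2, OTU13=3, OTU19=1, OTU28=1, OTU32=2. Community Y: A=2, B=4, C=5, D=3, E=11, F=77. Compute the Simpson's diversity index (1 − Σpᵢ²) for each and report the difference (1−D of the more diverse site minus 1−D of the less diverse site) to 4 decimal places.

Community X: N=9, proportions 0.2222222, 0.3333333, 0.1111111, 0.1111111, 0.2222222, giving 1−D = 0.7654321 (working shown to 7 dp, full precision carried).
Community Y: N=102, proportions 0.0196078, 0.0392157, 0.0490196, 0.0294118, 0.1078431, 0.754902, giving 1−D = 0.4133026.
Difference = |0.7654321 − 0.4133026| = 0.3521295, i.e. 0.3521 to 4 decimal places.

0.3521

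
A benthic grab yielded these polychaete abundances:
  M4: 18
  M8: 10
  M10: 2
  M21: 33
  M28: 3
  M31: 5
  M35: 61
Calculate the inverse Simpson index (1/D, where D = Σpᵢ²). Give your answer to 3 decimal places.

Total N = 18+10+2+33+3+5+61 = 132, so the proportions are 0.1363636, 0.0757576, 0.0151515, 0.25, 0.0227273, 0.0378788, 0.4621212 (working shown to 7 dp, full precision carried).
D = 0.1363636² + 0.0757576² + 0.0151515² + 0.25² + 0.0227273² + 0.0378788² + 0.4621212² = 0.0185950 + 0.0057392 + 0.0002296 + 0.0625000 + 0.0005165 + 0.0014348 + 0.2135560 = 0.3025712.
So 1/D = 3.30501, i.e. 3.305 to 3 decimal places.

3.305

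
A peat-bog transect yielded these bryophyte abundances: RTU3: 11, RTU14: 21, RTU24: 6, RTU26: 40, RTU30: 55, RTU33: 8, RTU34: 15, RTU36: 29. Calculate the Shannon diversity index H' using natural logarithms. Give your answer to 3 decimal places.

Total N = 11+21+6+40+55+8+15+29 = 185, so the proportions are 0.05946, 0.11351, 0.03243, 0.21622, 0.2973, 0.04324, 0.08108, 0.15676 (working shown to 5 dp, full precision carried).
Each pᵢ ln pᵢ term: 0.05946×(-2.82246)=-0.16782, 0.11351×(-2.17583)=-0.24699, 0.03243×(-3.42860)=-0.11120, 0.21622×(-1.53148)=-0.33113, 0.2973×(-1.21302)=-0.36063, 0.04324×(-3.14091)=-0.13582, 0.08108×(-2.51231)=-0.20370, 0.15676×(-1.85306)=-0.29048.
Sum = -1.84777, so H' = 1.848.

1.848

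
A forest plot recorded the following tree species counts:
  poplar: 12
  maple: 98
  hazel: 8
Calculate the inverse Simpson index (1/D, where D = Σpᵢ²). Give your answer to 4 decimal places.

1.4191

Total N = 12+98+8 = 118, so the proportions are 0.1016949, 0.8305085, 0.0677966 (working shown to 7 dp, full precision carried).
D = 0.1016949² + 0.8305085² + 0.0677966² = 0.0103419 + 0.6897443 + 0.0045964 = 0.7046826.
So 1/D = 1.419079, i.e. 1.4191 to 4 decimal places.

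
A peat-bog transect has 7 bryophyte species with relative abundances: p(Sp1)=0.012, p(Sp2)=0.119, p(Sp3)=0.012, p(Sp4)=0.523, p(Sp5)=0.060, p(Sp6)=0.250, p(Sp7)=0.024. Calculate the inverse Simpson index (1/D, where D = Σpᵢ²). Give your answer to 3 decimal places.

2.820

D = 0.012² + 0.119² + 0.012² + 0.523² + 0.06² + 0.25² + 0.024² = 0.000144 + 0.014161 + 0.000144 + 0.273529 + 0.003600 + 0.062500 + 0.000576 = 0.354654 (working shown to 6 dp, full precision carried).
So 1/D = 2.81965, i.e. 2.820 to 3 decimal places.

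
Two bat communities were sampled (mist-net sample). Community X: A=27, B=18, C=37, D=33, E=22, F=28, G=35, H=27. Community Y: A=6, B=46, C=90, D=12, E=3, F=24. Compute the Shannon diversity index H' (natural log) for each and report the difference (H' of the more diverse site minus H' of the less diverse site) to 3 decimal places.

0.732

Community X: N=227, proportions 0.118943, 0.079295, 0.162996, 0.145374, 0.096916, 0.123348, 0.154185, 0.118943, giving H' = 2.056085 (working shown to 6 dp, full precision carried).
Community Y: N=181, proportions 0.033149, 0.254144, 0.497238, 0.066298, 0.016575, 0.132597, giving H' = 1.324249.
Difference = |2.056085 − 1.324249| = 0.731836, i.e. 0.732 to 3 decimal places.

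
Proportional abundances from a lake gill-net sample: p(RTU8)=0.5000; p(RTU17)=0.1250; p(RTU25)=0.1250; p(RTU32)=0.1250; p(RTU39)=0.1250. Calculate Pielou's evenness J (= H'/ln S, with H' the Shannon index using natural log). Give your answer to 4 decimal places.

0.8614

H' = −Σ pᵢ ln pᵢ = −((-0.346574) + (-0.259930) + (-0.259930) + (-0.259930) + (-0.259930)) = 1.386294 (working shown to 6 dp, full precision carried).
With S = 5 species, ln S = 1.609438, so J = 1.386294/1.609438 = 0.861353, i.e. 0.8614 to 4 decimal places.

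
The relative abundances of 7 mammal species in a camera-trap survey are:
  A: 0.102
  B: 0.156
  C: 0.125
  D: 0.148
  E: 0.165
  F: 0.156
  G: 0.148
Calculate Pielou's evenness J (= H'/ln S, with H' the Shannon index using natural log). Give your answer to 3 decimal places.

0.995

H' = −Σ pᵢ ln pᵢ = −((-0.23284) + (-0.28983) + (-0.25993) + (-0.28276) + (-0.29730) + (-0.28983) + (-0.28276)) = 1.93526 (working shown to 5 dp, full precision carried).
With S = 7 species, ln S = 1.94591, so J = 1.93526/1.94591 = 0.99453, i.e. 0.995 to 3 decimal places.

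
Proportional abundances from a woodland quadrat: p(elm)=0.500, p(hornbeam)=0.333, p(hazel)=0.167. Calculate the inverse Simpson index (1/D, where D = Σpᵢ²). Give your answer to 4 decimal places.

D = 0.5² + 0.333² + 0.167² = 0.2500000 + 0.1108890 + 0.0278890 = 0.3887780 (working shown to 7 dp, full precision carried).
So 1/D = 2.572162, i.e. 2.5722 to 4 decimal places.

2.5722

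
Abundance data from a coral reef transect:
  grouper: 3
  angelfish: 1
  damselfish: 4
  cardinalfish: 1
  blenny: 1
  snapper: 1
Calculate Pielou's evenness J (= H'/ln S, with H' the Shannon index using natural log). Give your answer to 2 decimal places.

Total N = 3+1+4+1+1+1 = 11, so the proportions are 0.2727, 0.0909, 0.3636, 0.0909, 0.0909, 0.0909 (working shown to 4 dp, full precision carried).
H' = −Σ pᵢ ln pᵢ = −((-0.3543) + (-0.2180) + (-0.3679) + (-0.2180) + (-0.2180) + (-0.2180)) = 1.5942.
With S = 6 species, ln S = 1.7918, so J = 1.5942/1.7918 = 0.8897, i.e. 0.89 to 2 decimal places.

0.89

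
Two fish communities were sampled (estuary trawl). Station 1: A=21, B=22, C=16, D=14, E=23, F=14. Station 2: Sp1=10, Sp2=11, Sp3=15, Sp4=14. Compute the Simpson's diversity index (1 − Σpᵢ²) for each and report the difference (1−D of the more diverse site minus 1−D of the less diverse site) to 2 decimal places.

Station 1: N=110, proportions 0.1909, 0.2, 0.1455, 0.1273, 0.2091, 0.1273, giving 1−D = 0.8263 (working shown to 4 dp, full precision carried).
Station 2: N=50, proportions 0.2, 0.22, 0.3, 0.28, giving 1−D = 0.7432.
Difference = |0.8263 − 0.7432| = 0.0831, i.e. 0.08 to 2 decimal places.

0.08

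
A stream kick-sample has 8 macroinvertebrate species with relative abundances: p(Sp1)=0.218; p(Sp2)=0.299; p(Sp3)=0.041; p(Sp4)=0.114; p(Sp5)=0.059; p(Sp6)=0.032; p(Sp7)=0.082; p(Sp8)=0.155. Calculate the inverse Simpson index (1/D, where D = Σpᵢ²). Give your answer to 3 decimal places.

5.352

D = 0.218² + 0.299² + 0.041² + 0.114² + 0.059² + 0.032² + 0.082² + 0.155² = 0.0475240 + 0.0894010 + 0.0016810 + 0.0129960 + 0.0034810 + 0.0010240 + 0.0067240 + 0.0240250 = 0.1868560 (working shown to 7 dp, full precision carried).
So 1/D = 5.35171, i.e. 5.352 to 3 decimal places.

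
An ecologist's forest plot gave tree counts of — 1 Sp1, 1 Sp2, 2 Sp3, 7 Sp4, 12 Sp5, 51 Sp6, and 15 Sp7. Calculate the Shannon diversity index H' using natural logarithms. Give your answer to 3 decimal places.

Total N = 1+1+2+7+12+51+15 = 89, so the proportions are 0.01124, 0.01124, 0.02247, 0.07865, 0.13483, 0.57303, 0.16854 (working shown to 5 dp, full precision carried).
Each pᵢ ln pᵢ term: 0.01124×(-4.48864)=-0.05043, 0.01124×(-4.48864)=-0.05043, 0.02247×(-3.79549)=-0.08529, 0.07865×(-2.54273)=-0.19999, 0.13483×(-2.00373)=-0.27017, 0.57303×(-0.55681)=-0.31907, 0.16854×(-1.78059)=-0.30010.
Sum = -1.27549, so H' = 1.275.

1.275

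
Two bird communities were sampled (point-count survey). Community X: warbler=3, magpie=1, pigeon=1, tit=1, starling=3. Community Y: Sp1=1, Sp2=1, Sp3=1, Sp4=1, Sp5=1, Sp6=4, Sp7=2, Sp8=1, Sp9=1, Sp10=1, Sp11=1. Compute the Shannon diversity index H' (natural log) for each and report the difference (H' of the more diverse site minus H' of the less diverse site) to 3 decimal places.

Community X: N=9, proportions 0.333333, 0.111111, 0.111111, 0.111111, 0.333333, giving H' = 1.464816 (working shown to 6 dp, full precision carried).
Community Y: N=15, proportions 0.066667, 0.066667, 0.066667, 0.066667, 0.066667, 0.266667, 0.133333, 0.066667, 0.066667, 0.066667, 0.066667, giving H' = 2.245952.
Difference = |1.464816 − 2.245952| = 0.781136, i.e. 0.781 to 3 decimal places.

0.781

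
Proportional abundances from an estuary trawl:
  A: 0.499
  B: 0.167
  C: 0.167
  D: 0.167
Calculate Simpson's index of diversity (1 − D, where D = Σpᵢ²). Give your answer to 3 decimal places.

0.667

D = 0.499² + 0.167² + 0.167² + 0.167² = 0.24900 + 0.02789 + 0.02789 + 0.02789 = 0.33267 (working shown to 5 dp, full precision carried).
So 1 − D = 0.66733, i.e. 0.667 to 3 decimal places.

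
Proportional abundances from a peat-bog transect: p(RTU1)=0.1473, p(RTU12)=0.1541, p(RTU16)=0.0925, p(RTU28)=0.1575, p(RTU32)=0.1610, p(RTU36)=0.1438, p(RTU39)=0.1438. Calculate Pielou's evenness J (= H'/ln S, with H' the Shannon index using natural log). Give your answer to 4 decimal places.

H' = −Σ pᵢ ln pᵢ = −((-0.282121) + (-0.288191) + (-0.220201) + (-0.291112) + (-0.294042) + (-0.278876) + (-0.278876)) = 1.933419 (working shown to 6 dp, full precision carried).
With S = 7 species, ln S = 1.945910, so J = 1.933419/1.945910 = 0.993581, i.e. 0.9936 to 4 decimal places.

0.9936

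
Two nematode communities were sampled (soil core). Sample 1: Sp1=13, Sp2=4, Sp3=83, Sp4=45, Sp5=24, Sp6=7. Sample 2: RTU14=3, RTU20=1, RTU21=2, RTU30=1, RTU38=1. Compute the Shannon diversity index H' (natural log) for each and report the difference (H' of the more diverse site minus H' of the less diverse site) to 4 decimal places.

0.1126

Sample 1: N=176, proportions 0.073864, 0.022727, 0.471591, 0.255682, 0.136364, 0.039773, giving H' = 1.381576 (working shown to 6 dp, full precision carried).
Sample 2: N=8, proportions 0.375, 0.125, 0.25, 0.125, 0.125, giving H' = 1.494175.
Difference = |1.381576 − 1.494175| = 0.112599, i.e. 0.1126 to 4 decimal places.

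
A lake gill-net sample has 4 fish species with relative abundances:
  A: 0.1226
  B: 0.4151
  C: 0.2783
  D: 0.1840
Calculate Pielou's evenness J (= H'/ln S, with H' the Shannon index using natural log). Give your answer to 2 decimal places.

0.93

H' = −Σ pᵢ ln pᵢ = −((-0.2573) + (-0.3650) + (-0.3560) + (-0.3115)) = 1.2897 (working shown to 4 dp, full precision carried).
With S = 4 species, ln S = 1.3863, so J = 1.2897/1.3863 = 0.9303, i.e. 0.93 to 2 decimal places.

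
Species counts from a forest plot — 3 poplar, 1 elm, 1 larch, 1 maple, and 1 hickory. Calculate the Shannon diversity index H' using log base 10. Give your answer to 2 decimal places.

Total N = 3+1+1+1+1 = 7, so the proportions are 0.4286, 0.1429, 0.1429, 0.1429, 0.1429 (working shown to 4 dp, full precision carried).
Each pᵢ log₁₀ pᵢ term: 0.4286×(-0.3680)=-0.1577, 0.1429×(-0.8451)=-0.1207, 0.1429×(-0.8451)=-0.1207, 0.1429×(-0.8451)=-0.1207, 0.1429×(-0.8451)=-0.1207.
Sum = -0.6406, so H' = 0.64.

0.64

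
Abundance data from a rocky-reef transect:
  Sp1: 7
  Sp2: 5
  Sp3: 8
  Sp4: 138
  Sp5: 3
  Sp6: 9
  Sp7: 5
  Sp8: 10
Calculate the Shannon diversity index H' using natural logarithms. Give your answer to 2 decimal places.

Total N = 7+5+8+138+3+9+5+10 = 185, so the proportions are 0.0378, 0.027, 0.0432, 0.7459, 0.0162, 0.0486, 0.027, 0.0541 (working shown to 4 dp, full precision carried).
Each pᵢ ln pᵢ term: 0.0378×(-3.2744)=-0.1239, 0.027×(-3.6109)=-0.0976, 0.0432×(-3.1409)=-0.1358, 0.7459×(-0.2931)=-0.2186, 0.0162×(-4.1217)=-0.0668, 0.0486×(-3.0231)=-0.1471, 0.027×(-3.6109)=-0.0976, 0.0541×(-2.9178)=-0.1577.
Sum = -1.0452, so H' = 1.05.

1.05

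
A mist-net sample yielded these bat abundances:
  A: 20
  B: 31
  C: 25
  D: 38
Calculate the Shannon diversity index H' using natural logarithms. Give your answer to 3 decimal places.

1.358

Total N = 20+31+25+38 = 114, so the proportions are 0.17544, 0.27193, 0.2193, 0.33333 (working shown to 5 dp, full precision carried).
Each pᵢ ln pᵢ term: 0.17544×(-1.74047)=-0.30534, 0.27193×(-1.30221)=-0.35411, 0.2193×(-1.51732)=-0.33275, 0.33333×(-1.09861)=-0.36620.
Sum = -1.35841, so H' = 1.358.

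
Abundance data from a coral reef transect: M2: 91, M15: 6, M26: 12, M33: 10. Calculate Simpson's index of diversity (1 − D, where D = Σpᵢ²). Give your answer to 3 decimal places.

0.395

Total N = 91+6+12+10 = 119, so the proportions are 0.76471, 0.05042, 0.10084, 0.08403 (working shown to 5 dp, full precision carried).
D = 0.76471² + 0.05042² + 0.10084² + 0.08403² = 0.58478 + 0.00254 + 0.01017 + 0.00706 = 0.60455.
So 1 − D = 0.39545, i.e. 0.395 to 3 decimal places.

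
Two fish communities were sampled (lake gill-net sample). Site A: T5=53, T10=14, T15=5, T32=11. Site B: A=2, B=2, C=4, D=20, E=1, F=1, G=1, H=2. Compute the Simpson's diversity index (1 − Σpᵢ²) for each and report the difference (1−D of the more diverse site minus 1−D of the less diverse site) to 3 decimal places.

Site A: N=83, proportions 0.63855, 0.16867, 0.06024, 0.13253, giving 1−D = 0.54260 (working shown to 5 dp, full precision carried).
Site B: N=33, proportions 0.06061, 0.06061, 0.12121, 0.60606, 0.0303, 0.0303, 0.0303, 0.06061, giving 1−D = 0.60422.
Difference = |0.54260 − 0.60422| = 0.06162, i.e. 0.062 to 3 decimal places.

0.062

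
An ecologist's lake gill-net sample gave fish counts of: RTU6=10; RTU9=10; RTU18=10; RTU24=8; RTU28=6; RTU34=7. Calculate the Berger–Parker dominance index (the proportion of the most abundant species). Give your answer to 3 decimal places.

0.196

Total N = 10+10+10+8+6+7 = 51, so the proportions are 0.19608, 0.19608, 0.19608, 0.15686, 0.11765, 0.13725 (working shown to 5 dp, full precision carried).
The largest proportion is 0.19608, i.e. d = 0.196 to 3 decimal places.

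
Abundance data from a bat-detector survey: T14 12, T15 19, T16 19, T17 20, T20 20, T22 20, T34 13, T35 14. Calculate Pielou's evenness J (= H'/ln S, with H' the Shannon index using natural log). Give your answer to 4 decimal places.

Total N = 12+19+19+20+20+20+13+14 = 137, so the proportions are 0.087591, 0.138686, 0.138686, 0.145985, 0.145985, 0.145985, 0.094891, 0.10219 (working shown to 6 dp, full precision carried).
H' = −Σ pᵢ ln pᵢ = −((-0.213291) + (-0.273980) + (-0.273980) + (-0.280912) + (-0.280912) + (-0.280912) + (-0.223470) + (-0.233087)) = 2.060546.
With S = 8 species, ln S = 2.079442, so J = 2.060546/2.079442 = 0.990913, i.e. 0.9909 to 4 decimal places.

0.9909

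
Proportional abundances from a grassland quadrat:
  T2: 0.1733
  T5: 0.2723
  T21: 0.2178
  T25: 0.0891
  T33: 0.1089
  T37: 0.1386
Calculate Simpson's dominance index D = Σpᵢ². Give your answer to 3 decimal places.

D = 0.1733² + 0.2723² + 0.2178² + 0.0891² + 0.1089² + 0.1386² = 0.03003 + 0.07415 + 0.04744 + 0.00794 + 0.01186 + 0.01921 = 0.19062 (working shown to 5 dp, full precision carried).
To 3 decimal places, D = 0.191.

0.191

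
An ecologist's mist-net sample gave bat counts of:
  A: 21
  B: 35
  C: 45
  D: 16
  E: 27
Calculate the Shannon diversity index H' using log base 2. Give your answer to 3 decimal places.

Total N = 21+35+45+16+27 = 144, so the proportions are 0.14583, 0.24306, 0.3125, 0.11111, 0.1875 (working shown to 5 dp, full precision carried).
Each pᵢ log₂ pᵢ term: 0.14583×(-2.77761)=-0.40507, 0.24306×(-2.04064)=-0.49599, 0.3125×(-1.67807)=-0.52440, 0.11111×(-3.16993)=-0.35221, 0.1875×(-2.41504)=-0.45282.
Sum = -2.23049, so H' = 2.230.

2.230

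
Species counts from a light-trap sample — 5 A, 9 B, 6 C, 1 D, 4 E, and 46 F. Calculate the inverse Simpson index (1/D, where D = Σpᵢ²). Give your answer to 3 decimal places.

Total N = 5+9+6+1+4+46 = 71, so the proportions are 0.070423, 0.126761, 0.084507, 0.014085, 0.056338, 0.647887 (working shown to 6 dp, full precision carried).
D = 0.070423² + 0.126761² + 0.084507² + 0.014085² + 0.056338² + 0.647887² = 0.004959 + 0.016068 + 0.007141 + 0.000198 + 0.003174 + 0.419758 = 0.451299.
So 1/D = 2.21582, i.e. 2.216 to 3 decimal places.

2.216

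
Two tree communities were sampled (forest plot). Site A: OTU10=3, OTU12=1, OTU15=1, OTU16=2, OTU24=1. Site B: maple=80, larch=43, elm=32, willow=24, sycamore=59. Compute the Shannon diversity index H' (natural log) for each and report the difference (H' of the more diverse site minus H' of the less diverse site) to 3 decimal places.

Site A: N=8, proportions 0.375, 0.125, 0.125, 0.25, 0.125, giving H' = 1.49417514 (working shown to 8 dp, full precision carried).
Site B: N=238, proportions 0.33613445, 0.18067227, 0.13445378, 0.10084034, 0.24789916, giving H' = 1.52250057.
Difference = |1.49417514 − 1.52250057| = 0.02832543, i.e. 0.028 to 3 decimal places.

0.028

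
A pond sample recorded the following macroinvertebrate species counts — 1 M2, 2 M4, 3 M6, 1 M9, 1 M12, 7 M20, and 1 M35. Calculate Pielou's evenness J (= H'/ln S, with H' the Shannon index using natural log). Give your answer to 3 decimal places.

Total N = 1+2+3+1+1+7+1 = 16, so the proportions are 0.0625, 0.125, 0.1875, 0.0625, 0.0625, 0.4375, 0.0625 (working shown to 5 dp, full precision carried).
H' = −Σ pᵢ ln pᵢ = −((-0.17329) + (-0.25993) + (-0.31387) + (-0.17329) + (-0.17329) + (-0.36167) + (-0.17329)) = 1.62862.
With S = 7 species, ln S = 1.94591, so J = 1.62862/1.94591 = 0.83695, i.e. 0.837 to 3 decimal places.

0.837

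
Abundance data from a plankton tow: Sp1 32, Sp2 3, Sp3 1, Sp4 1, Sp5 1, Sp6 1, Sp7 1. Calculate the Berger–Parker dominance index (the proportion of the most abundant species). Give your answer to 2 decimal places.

Total N = 32+3+1+1+1+1+1 = 40, so the proportions are 0.8, 0.075, 0.025, 0.025, 0.025, 0.025, 0.025 (working shown to 4 dp, full precision carried).
The largest proportion is 0.8, i.e. d = 0.80 to 2 decimal places.

0.80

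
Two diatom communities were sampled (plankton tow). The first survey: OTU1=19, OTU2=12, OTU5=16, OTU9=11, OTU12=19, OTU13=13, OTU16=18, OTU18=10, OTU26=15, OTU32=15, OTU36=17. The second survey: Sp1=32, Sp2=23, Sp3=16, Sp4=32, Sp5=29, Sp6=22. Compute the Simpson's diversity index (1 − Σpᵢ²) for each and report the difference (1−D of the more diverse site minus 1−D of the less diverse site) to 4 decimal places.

The first survey: N=165, proportions 0.1151515, 0.0727273, 0.0969697, 0.0666667, 0.1151515, 0.0787879, 0.1090909, 0.0606061, 0.0909091, 0.0909091, 0.1030303, giving 1−D = 0.9054178 (working shown to 7 dp, full precision carried).
The second survey: N=154, proportions 0.2077922, 0.1493506, 0.1038961, 0.2077922, 0.1883117, 0.1428571, giving 1−D = 0.8246753.
Difference = |0.9054178 − 0.8246753| = 0.0807425, i.e. 0.0807 to 4 decimal places.

0.0807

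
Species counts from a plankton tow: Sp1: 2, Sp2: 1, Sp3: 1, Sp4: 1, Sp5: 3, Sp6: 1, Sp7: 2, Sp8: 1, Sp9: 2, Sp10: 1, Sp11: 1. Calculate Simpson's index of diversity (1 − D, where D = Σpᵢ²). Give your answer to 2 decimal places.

0.89

Total N = 2+1+1+1+3+1+2+1+2+1+1 = 16, so the proportions are 0.125, 0.0625, 0.0625, 0.0625, 0.1875, 0.0625, 0.125, 0.0625, 0.125, 0.0625, 0.0625 (working shown to 4 dp, full precision carried).
D = 0.125² + 0.0625² + 0.0625² + 0.0625² + 0.1875² + 0.0625² + 0.125² + 0.0625² + 0.125² + 0.0625² + 0.0625² = 0.0156 + 0.0039 + 0.0039 + 0.0039 + 0.0352 + 0.0039 + 0.0156 + 0.0039 + 0.0156 + 0.0039 + 0.0039 = 0.1094.
So 1 − D = 0.8906, i.e. 0.89 to 2 decimal places.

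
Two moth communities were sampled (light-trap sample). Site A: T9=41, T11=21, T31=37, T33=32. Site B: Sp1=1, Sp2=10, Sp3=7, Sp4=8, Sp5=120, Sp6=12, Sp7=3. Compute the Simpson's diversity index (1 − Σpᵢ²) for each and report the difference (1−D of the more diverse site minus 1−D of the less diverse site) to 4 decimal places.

0.3066

Site A: N=131, proportions 0.312977, 0.160305, 0.282443, 0.244275, giving 1−D = 0.736903 (working shown to 6 dp, full precision carried).
Site B: N=161, proportions 0.006211, 0.062112, 0.043478, 0.049689, 0.745342, 0.074534, 0.018634, giving 1−D = 0.430307.
Difference = |0.736903 − 0.430307| = 0.306596, i.e. 0.3066 to 4 decimal places.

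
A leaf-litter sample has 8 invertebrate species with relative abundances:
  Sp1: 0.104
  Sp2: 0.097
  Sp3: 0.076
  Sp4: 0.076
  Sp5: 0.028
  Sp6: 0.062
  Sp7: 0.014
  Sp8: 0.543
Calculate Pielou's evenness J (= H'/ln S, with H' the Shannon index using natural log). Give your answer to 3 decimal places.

H' = −Σ pᵢ ln pᵢ = −((-0.23539) + (-0.22631) + (-0.19585) + (-0.19585) + (-0.10012) + (-0.17240) + (-0.05976) + (-0.33158)) = 1.51726 (working shown to 5 dp, full precision carried).
With S = 8 species, ln S = 2.07944, so J = 1.51726/2.07944 = 0.72965, i.e. 0.730 to 3 decimal places.

0.730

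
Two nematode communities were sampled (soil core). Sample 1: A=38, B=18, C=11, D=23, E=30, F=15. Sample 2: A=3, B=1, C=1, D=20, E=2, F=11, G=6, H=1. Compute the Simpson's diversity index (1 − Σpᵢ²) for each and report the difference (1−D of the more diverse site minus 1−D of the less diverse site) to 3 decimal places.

Sample 1: N=135, proportions 0.28148, 0.13333, 0.08148, 0.17037, 0.22222, 0.11111, giving 1−D = 0.80560 (working shown to 5 dp, full precision carried).
Sample 2: N=45, proportions 0.06667, 0.02222, 0.02222, 0.44444, 0.04444, 0.24444, 0.13333, 0.02222, giving 1−D = 0.71704.
Difference = |0.80560 − 0.71704| = 0.08856, i.e. 0.089 to 3 decimal places.

0.089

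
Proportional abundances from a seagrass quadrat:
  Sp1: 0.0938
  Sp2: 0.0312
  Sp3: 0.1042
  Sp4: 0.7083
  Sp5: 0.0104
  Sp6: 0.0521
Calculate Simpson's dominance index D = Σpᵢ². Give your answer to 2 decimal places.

0.53

D = 0.0938² + 0.0312² + 0.1042² + 0.7083² + 0.0104² + 0.0521² = 0.0088 + 0.0010 + 0.0109 + 0.5017 + 0.0001 + 0.0027 = 0.5251 (working shown to 4 dp, full precision carried).
To 2 decimal places, D = 0.53.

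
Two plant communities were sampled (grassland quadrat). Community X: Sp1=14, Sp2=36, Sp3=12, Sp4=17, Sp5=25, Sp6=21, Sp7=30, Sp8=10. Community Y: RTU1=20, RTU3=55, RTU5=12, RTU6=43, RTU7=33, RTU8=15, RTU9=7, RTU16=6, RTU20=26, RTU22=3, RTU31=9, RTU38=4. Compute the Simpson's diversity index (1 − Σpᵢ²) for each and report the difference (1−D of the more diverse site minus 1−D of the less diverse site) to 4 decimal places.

0.0066

Community X: N=165, proportions 0.084848, 0.218182, 0.072727, 0.10303, 0.151515, 0.127273, 0.181818, 0.060606, giving 1−D = 0.853407 (working shown to 6 dp, full precision carried).
Community Y: N=233, proportions 0.085837, 0.236052, 0.051502, 0.184549, 0.141631, 0.064378, 0.030043, 0.025751, 0.111588, 0.012876, 0.038627, 0.017167, giving 1−D = 0.860027.
Difference = |0.853407 − 0.860027| = 0.006620, i.e. 0.0066 to 4 decimal places.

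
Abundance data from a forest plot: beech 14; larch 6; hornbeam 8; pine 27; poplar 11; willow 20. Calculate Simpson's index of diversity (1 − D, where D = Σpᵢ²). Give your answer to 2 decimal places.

Total N = 14+6+8+27+11+20 = 86, so the proportions are 0.1628, 0.0698, 0.093, 0.314, 0.1279, 0.2326 (working shown to 4 dp, full precision carried).
D = 0.1628² + 0.0698² + 0.093² + 0.314² + 0.1279² + 0.2326² = 0.0265 + 0.0049 + 0.0087 + 0.0986 + 0.0164 + 0.0541 = 0.2090.
So 1 − D = 0.7910, i.e. 0.79 to 2 decimal places.

0.79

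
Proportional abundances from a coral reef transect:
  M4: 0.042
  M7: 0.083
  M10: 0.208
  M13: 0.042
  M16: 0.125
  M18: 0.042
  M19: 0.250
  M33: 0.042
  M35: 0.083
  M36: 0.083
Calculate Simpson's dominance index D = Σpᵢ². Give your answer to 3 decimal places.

D = 0.042² + 0.083² + 0.208² + 0.042² + 0.125² + 0.042² + 0.25² + 0.042² + 0.083² + 0.083² = 0.00176 + 0.00689 + 0.04326 + 0.00176 + 0.01562 + 0.00176 + 0.06250 + 0.00176 + 0.00689 + 0.00689 = 0.14911 (working shown to 5 dp, full precision carried).
To 3 decimal places, D = 0.149.

0.149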